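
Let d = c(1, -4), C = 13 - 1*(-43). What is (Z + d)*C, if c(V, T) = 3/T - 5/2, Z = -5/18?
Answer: -1778/9 ≈ -197.56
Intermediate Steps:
Z = -5/18 (Z = -5*1/18 = -5/18 ≈ -0.27778)
C = 56 (C = 13 + 43 = 56)
c(V, T) = -5/2 + 3/T (c(V, T) = 3/T - 5*½ = 3/T - 5/2 = -5/2 + 3/T)
d = -13/4 (d = -5/2 + 3/(-4) = -5/2 + 3*(-¼) = -5/2 - ¾ = -13/4 ≈ -3.2500)
(Z + d)*C = (-5/18 - 13/4)*56 = -127/36*56 = -1778/9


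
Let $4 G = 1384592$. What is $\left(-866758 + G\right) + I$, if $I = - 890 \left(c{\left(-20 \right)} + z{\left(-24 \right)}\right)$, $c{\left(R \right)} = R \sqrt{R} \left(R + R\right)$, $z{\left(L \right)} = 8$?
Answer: $-527730 - 1424000 i \sqrt{5} \approx -5.2773 \cdot 10^{5} - 3.1842 \cdot 10^{6} i$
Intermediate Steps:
$c{\left(R \right)} = 2 R^{\frac{5}{2}}$ ($c{\left(R \right)} = R^{\frac{3}{2}} \cdot 2 R = 2 R^{\frac{5}{2}}$)
$I = -7120 - 1424000 i \sqrt{5}$ ($I = - 890 \left(2 \left(-20\right)^{\frac{5}{2}} + 8\right) = - 890 \left(2 \cdot 800 i \sqrt{5} + 8\right) = - 890 \left(1600 i \sqrt{5} + 8\right) = - 890 \left(8 + 1600 i \sqrt{5}\right) = -7120 - 1424000 i \sqrt{5} \approx -7120.0 - 3.1842 \cdot 10^{6} i$)
$G = 346148$ ($G = \frac{1}{4} \cdot 1384592 = 346148$)
$\left(-866758 + G\right) + I = \left(-866758 + 346148\right) - \left(7120 + 1424000 i \sqrt{5}\right) = -520610 - \left(7120 + 1424000 i \sqrt{5}\right) = -527730 - 1424000 i \sqrt{5}$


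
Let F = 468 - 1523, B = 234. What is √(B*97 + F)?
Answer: √21643 ≈ 147.12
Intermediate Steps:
F = -1055
√(B*97 + F) = √(234*97 - 1055) = √(22698 - 1055) = √21643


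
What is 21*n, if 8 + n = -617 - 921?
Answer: -32466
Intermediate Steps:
n = -1546 (n = -8 + (-617 - 921) = -8 - 1538 = -1546)
21*n = 21*(-1546) = -32466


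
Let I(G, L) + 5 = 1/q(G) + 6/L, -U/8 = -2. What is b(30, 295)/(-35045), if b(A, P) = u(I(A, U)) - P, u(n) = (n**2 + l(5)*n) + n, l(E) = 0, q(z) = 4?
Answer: 3587/448576 ≈ 0.0079964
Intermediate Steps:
U = 16 (U = -8*(-2) = 16)
I(G, L) = -19/4 + 6/L (I(G, L) = -5 + (1/4 + 6/L) = -19/4 + 6/L)
u(n) = n + n**2 (u(n) = (n**2 + 0*n) + n = (n**2 + 0) + n = n**2 + n = n + n**2)
b(A, P) = 945/64 - P (b(A, P) = (-19/4 + 6/16)*(1 + (-19/4 + 6/16)) - P = (-19/4 + 6*(1/16))*(1 + (-19/4 + 6*(1/16))) - P = (-19/4 + 3/8)*(1 + (-19/4 + 3/8)) - P = -35*(1 - 35/8)/8 - P = -35/8*(-27/8) - P = 945/64 - P)
b(30, 295)/(-35045) = (945/64 - 1*295)/(-35045) = (945/64 - 295)*(-1/35045) = -17935/64*(-1/35045) = 3587/448576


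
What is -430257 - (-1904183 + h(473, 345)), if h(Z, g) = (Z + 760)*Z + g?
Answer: 890372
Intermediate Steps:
h(Z, g) = g + Z*(760 + Z) (h(Z, g) = (760 + Z)*Z + g = Z*(760 + Z) + g = g + Z*(760 + Z))
-430257 - (-1904183 + h(473, 345)) = -430257 - (-1904183 + (345 + 473² + 760*473)) = -430257 - (-1904183 + (345 + 223729 + 359480)) = -430257 - (-1904183 + 583554) = -430257 - 1*(-1320629) = -430257 + 1320629 = 890372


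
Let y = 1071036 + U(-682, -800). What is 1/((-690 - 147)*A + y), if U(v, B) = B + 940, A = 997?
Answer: 1/236687 ≈ 4.2250e-6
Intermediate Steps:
U(v, B) = 940 + B
y = 1071176 (y = 1071036 + (940 - 800) = 1071036 + 140 = 1071176)
1/((-690 - 147)*A + y) = 1/((-690 - 147)*997 + 1071176) = 1/(-837*997 + 1071176) = 1/(-834489 + 1071176) = 1/236687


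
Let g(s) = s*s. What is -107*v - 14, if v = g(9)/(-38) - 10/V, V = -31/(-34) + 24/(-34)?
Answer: 1439385/266 ≈ 5411.2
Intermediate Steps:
g(s) = s²
V = 7/34 (V = -31*(-1/34) + 24*(-1/34) = 31/34 - 12/17 = 7/34 ≈ 0.20588)
v = -13487/266 (v = 9²/(-38) - 10/7/34 = 81*(-1/38) - 10*34/7 = -81/38 - 340/7 = -13487/266 ≈ -50.703)
-107*v - 14 = -107*(-13487/266) - 14 = 1443109/266 - 14 = 1439385/266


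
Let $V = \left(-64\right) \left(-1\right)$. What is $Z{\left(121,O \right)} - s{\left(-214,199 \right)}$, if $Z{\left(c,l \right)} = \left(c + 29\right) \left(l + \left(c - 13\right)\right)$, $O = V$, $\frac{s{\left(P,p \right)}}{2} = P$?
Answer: $26228$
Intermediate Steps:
$s{\left(P,p \right)} = 2 P$
$V = 64$
$O = 64$
$Z{\left(c,l \right)} = \left(29 + c\right) \left(-13 + c + l\right)$ ($Z{\left(c,l \right)} = \left(29 + c\right) \left(l + \left(-13 + c\right)\right) = \left(29 + c\right) \left(-13 + c + l\right)$)
$Z{\left(121,O \right)} - s{\left(-214,199 \right)} = \left(-377 + 121^{2} + 16 \cdot 121 + 29 \cdot 64 + 121 \cdot 64\right) - 2 \left(-214\right) = \left(-377 + 14641 + 1936 + 1856 + 7744\right) - -428 = 25800 + 428 = 26228$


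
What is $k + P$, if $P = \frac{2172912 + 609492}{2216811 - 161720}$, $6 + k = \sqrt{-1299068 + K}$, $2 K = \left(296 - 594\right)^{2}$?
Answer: $- \frac{9548142}{2055091} + i \sqrt{1254666} \approx -4.6461 + 1120.1 i$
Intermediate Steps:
$K = 44402$ ($K = \frac{\left(296 - 594\right)^{2}}{2} = \frac{\left(-298\right)^{2}}{2} = \frac{1}{2} \cdot 88804 = 44402$)
$k = -6 + i \sqrt{1254666}$ ($k = -6 + \sqrt{-1299068 + 44402} = -6 + \sqrt{-1254666} = -6 + i \sqrt{1254666} \approx -6.0 + 1120.1 i$)
$P = \frac{2782404}{2055091} \approx 1.3539$
$k + P = \left(-6 + i \sqrt{1254666}\right) + \frac{2782404}{2055091} = - \frac{9548142}{2055091} + i \sqrt{1254666}$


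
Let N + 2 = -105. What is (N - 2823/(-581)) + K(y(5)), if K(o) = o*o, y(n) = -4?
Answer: -50048/581 ≈ -86.141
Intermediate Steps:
N = -107 (N = -2 - 105 = -107)
K(o) = o**2
(N - 2823/(-581)) + K(y(5)) = (-107 - 2823/(-581)) + (-4)**2 = (-107 - 2823*(-1/581)) + 16 = (-107 + 2823/581) + 16 = -59344/581 + 16 = -50048/581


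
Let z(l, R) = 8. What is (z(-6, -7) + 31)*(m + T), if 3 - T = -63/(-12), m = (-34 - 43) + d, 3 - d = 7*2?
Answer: -14079/4 ≈ -3519.8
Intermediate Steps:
d = -11 (d = 3 - 7*2 = 3 - 1*14 = 3 - 14 = -11)
m = -88 (m = (-34 - 43) - 11 = -77 - 11 = -88)
T = -9/4 (T = 3 - (-63)/(-12) = 3 - (-63)*(-1)/12 = 3 - 1*21/4 = 3 - 21/4 = -9/4 ≈ -2.2500)
(z(-6, -7) + 31)*(m + T) = (8 + 31)*(-88 - 9/4) = 39*(-361/4) = -14079/4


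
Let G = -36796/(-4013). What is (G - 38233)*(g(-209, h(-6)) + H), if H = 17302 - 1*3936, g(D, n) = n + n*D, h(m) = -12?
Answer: -2433107599846/4013 ≈ -6.0631e+8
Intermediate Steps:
g(D, n) = n + D*n
G = 36796/4013 (G = -36796*(-1/4013) = 36796/4013 ≈ 9.1692)
H = 13366 (H = 17302 - 3936 = 13366)
(G - 38233)*(g(-209, h(-6)) + H) = (36796/4013 - 38233)*(-12*(1 - 209) + 13366) = -153392233*(-12*(-208) + 13366)/4013 = -153392233*(2496 + 13366)/4013 = -153392233/4013*15862 = -2433107599846/4013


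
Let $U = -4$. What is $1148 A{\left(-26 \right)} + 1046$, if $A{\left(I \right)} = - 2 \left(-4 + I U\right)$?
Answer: $-228554$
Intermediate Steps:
$A{\left(I \right)} = 8 + 8 I$ ($A{\left(I \right)} = - 2 \left(-4 + I \left(-4\right)\right) = - 2 \left(-4 - 4 I\right) = 8 + 8 I$)
$1148 A{\left(-26 \right)} + 1046 = 1148 \left(8 + 8 \left(-26\right)\right) + 1046 = 1148 \left(8 - 208\right) + 1046 = 1148 \left(-200\right) + 1046 = -229600 + 1046 = -228554$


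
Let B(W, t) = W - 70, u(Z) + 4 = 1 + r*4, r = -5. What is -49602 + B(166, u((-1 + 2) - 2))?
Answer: -49506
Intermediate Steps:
u(Z) = -23 (u(Z) = -4 + (1 - 5*4) = -4 + (1 - 20) = -4 - 19 = -23)
B(W, t) = -70 + W
-49602 + B(166, u((-1 + 2) - 2)) = -49602 + (-70 + 166) = -49602 + 96 = -49506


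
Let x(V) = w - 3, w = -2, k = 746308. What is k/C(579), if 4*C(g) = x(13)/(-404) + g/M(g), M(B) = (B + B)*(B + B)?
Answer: 174573382128/749 ≈ 2.3308e+8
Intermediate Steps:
M(B) = 4*B**2 (M(B) = (2*B)*(2*B) = 4*B**2)
x(V) = -5 (x(V) = -2 - 3 = -5)
C(g) = 5/1616 + 1/(16*g) (C(g) = (-5/(-404) + g/((4*g**2)))/4 = (-5*(-1/404) + g*(1/(4*g**2)))/4 = (5/404 + 1/(4*g))/4 = 5/1616 + 1/(16*g))
k/C(579) = 746308/(((1/1616)*(101 + 5*579)/579)) = 746308/(((1/1616)*(1/579)*(101 + 2895))) = 746308/(((1/1616)*(1/579)*2996)) = 746308/(749/233916) = 746308*(233916/749) = 174573382128/749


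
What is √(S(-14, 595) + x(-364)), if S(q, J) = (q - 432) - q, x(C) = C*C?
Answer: 4*√8254 ≈ 363.41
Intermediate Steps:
x(C) = C²
S(q, J) = -432 (S(q, J) = (-432 + q) - q = -432)
√(S(-14, 595) + x(-364)) = √(-432 + (-364)²) = √(-432 + 132496) = √132064 = 4*√8254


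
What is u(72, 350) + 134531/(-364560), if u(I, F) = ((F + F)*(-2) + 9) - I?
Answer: -533485811/364560 ≈ -1463.4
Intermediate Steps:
u(I, F) = 9 - I - 4*F (u(I, F) = ((2*F)*(-2) + 9) - I = (-4*F + 9) - I = (9 - 4*F) - I = 9 - I - 4*F)
u(72, 350) + 134531/(-364560) = (9 - 1*72 - 4*350) + 134531/(-364560) = (9 - 72 - 1400) + 134531*(-1/364560) = -1463 - 134531/364560 = -533485811/364560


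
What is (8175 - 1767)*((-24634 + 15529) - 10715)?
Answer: -127006560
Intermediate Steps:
(8175 - 1767)*((-24634 + 15529) - 10715) = 6408*(-9105 - 10715) = 6408*(-19820) = -127006560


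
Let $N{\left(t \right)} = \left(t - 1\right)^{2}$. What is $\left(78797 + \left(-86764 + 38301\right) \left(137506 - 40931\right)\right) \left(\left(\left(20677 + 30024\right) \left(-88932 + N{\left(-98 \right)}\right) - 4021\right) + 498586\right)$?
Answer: $18774887350485751848$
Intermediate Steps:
$N{\left(t \right)} = \left(-1 + t\right)^{2}$
$\left(78797 + \left(-86764 + 38301\right) \left(137506 - 40931\right)\right) \left(\left(\left(20677 + 30024\right) \left(-88932 + N{\left(-98 \right)}\right) - 4021\right) + 498586\right) = \left(78797 + \left(-86764 + 38301\right) \left(137506 - 40931\right)\right) \left(\left(\left(20677 + 30024\right) \left(-88932 + \left(-1 - 98\right)^{2}\right) - 4021\right) + 498586\right) = \left(78797 - 4680314225\right) \left(\left(50701 \left(-88932 + \left(-99\right)^{2}\right) - 4021\right) + 498586\right) = \left(78797 - 4680314225\right) \left(\left(50701 \left(-88932 + 9801\right) - 4021\right) + 498586\right) = - 4680235428 \left(\left(50701 \left(-79131\right) - 4021\right) + 498586\right) = - 4680235428 \left(\left(-4012020831 - 4021\right) + 498586\right) = - 4680235428 \left(-4012024852 + 498586\right) = \left(-4680235428\right) \left(-4011526266\right) = 18774887350485751848$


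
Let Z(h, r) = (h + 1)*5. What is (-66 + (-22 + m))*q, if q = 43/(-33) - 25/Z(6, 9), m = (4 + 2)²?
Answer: 24232/231 ≈ 104.90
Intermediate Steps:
Z(h, r) = 5 + 5*h (Z(h, r) = (1 + h)*5 = 5 + 5*h)
m = 36 (m = 6² = 36)
q = -466/231 (q = 43/(-33) - 25/(5 + 5*6) = 43*(-1/33) - 25/(5 + 30) = -43/33 - 25/35 = -43/33 - 25*1/35 = -43/33 - 5/7 = -466/231 ≈ -2.0173)
(-66 + (-22 + m))*q = (-66 + (-22 + 36))*(-466/231) = (-66 + 14)*(-466/231) = -52*(-466/231) = 24232/231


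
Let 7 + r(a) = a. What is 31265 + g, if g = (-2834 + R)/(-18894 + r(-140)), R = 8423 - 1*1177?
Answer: 595312453/19041 ≈ 31265.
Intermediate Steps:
r(a) = -7 + a
R = 7246 (R = 8423 - 1177 = 7246)
g = -4412/19041 (g = (-2834 + 7246)/(-18894 + (-7 - 140)) = 4412/(-18894 - 147) = 4412/(-19041) = 4412*(-1/19041) = -4412/19041 ≈ -0.23171)
31265 + g = 31265 - 4412/19041 = 595312453/19041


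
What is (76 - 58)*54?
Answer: 972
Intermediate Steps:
(76 - 58)*54 = 18*54 = 972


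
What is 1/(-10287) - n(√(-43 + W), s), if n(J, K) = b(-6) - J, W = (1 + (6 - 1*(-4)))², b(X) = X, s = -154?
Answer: 61721/10287 + √78 ≈ 14.832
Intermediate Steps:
W = 121 (W = (1 + (6 + 4))² = (1 + 10)² = 11² = 121)
n(J, K) = -6 - J
1/(-10287) - n(√(-43 + W), s) = 1/(-10287) - (-6 - √(-43 + 121)) = -1/10287 - (-6 - √78) = -1/10287 + (6 + √78) = 61721/10287 + √78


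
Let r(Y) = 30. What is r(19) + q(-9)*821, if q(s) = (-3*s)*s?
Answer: -199473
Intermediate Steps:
q(s) = -3*s²
r(19) + q(-9)*821 = 30 - 3*(-9)²*821 = 30 - 3*81*821 = 30 - 243*821 = 30 - 199503 = -199473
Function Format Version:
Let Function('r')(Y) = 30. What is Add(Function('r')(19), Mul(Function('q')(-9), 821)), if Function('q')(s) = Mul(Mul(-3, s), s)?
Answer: -199473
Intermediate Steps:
Function('q')(s) = Mul(-3, Pow(s, 2))
Add(Function('r')(19), Mul(Function('q')(-9), 821)) = Add(30, Mul(Mul(-3, Pow(-9, 2)), 821)) = Add(30, Mul(Mul(-3, 81), 821)) = Add(30, Mul(-243, 821)) = Add(30, -199503) = -199473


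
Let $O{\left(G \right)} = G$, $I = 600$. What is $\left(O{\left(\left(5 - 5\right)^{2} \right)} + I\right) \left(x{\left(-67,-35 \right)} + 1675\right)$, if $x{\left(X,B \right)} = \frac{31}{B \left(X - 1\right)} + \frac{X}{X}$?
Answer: $\frac{119667330}{119} \approx 1.0056 \cdot 10^{6}$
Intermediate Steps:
$x{\left(X,B \right)} = 1 + \frac{31}{B \left(-1 + X\right)}$ ($x{\left(X,B \right)} = \frac{31}{B \left(-1 + X\right)} + 1 = 1 + \frac{31}{B \left(-1 + X\right)}$)
$\left(O{\left(\left(5 - 5\right)^{2} \right)} + I\right) \left(x{\left(-67,-35 \right)} + 1675\right) = \left(\left(5 - 5\right)^{2} + 600\right) \left(\frac{31 - -35 - -2345}{\left(-35\right) \left(-1 - 67\right)} + 1675\right) = \left(0^{2} + 600\right) \left(- \frac{31 + 35 + 2345}{35 \left(-68\right)} + 1675\right) = \left(0 + 600\right) \left(\left(- \frac{1}{35}\right) \left(- \frac{1}{68}\right) 2411 + 1675\right) = 600 \left(\frac{2411}{2380} + 1675\right) = 600 \cdot \frac{3988911}{2380} = \frac{119667330}{119}$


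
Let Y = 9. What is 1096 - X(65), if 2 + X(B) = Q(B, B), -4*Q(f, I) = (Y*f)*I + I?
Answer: 21241/2 ≈ 10621.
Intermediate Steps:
Q(f, I) = -I/4 - 9*I*f/4 (Q(f, I) = -((9*f)*I + I)/4 = -(9*I*f + I)/4 = -(I + 9*I*f)/4 = -I/4 - 9*I*f/4)
X(B) = -2 - B*(1 + 9*B)/4
1096 - X(65) = 1096 - (-2 - ¼*65*(1 + 9*65)) = 1096 - (-2 - ¼*65*(1 + 585)) = 1096 - (-2 - ¼*65*586) = 1096 - (-2 - 19045/2) = 1096 - 1*(-19049/2) = 1096 + 19049/2 = 21241/2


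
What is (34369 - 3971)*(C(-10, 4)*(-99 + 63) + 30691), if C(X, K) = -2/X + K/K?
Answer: 4658159122/5 ≈ 9.3163e+8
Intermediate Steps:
C(X, K) = 1 - 2/X (C(X, K) = -2/X + 1 = 1 - 2/X)
(34369 - 3971)*(C(-10, 4)*(-99 + 63) + 30691) = (34369 - 3971)*(((-2 - 10)/(-10))*(-99 + 63) + 30691) = 30398*(-1/10*(-12)*(-36) + 30691) = 30398*((6/5)*(-36) + 30691) = 30398*(-216/5 + 30691) = 30398*(153239/5) = 4658159122/5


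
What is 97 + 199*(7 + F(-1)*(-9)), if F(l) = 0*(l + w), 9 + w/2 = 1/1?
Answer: 1490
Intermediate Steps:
w = -16 (w = -18 + 2/1 = -18 + 2*1 = -18 + 2 = -16)
F(l) = 0 (F(l) = 0*(l - 16) = 0*(-16 + l) = 0)
97 + 199*(7 + F(-1)*(-9)) = 97 + 199*(7 + 0*(-9)) = 97 + 199*(7 + 0) = 97 + 199*7 = 97 + 1393 = 1490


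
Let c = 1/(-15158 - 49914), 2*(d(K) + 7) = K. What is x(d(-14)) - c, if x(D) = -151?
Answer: -9825871/65072 ≈ -151.00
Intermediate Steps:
d(K) = -7 + K/2
c = -1/65072 (c = 1/(-65072) = -1/65072 ≈ -1.5368e-5)
x(d(-14)) - c = -151 - 1*(-1/65072) = -151 + 1/65072 = -9825871/65072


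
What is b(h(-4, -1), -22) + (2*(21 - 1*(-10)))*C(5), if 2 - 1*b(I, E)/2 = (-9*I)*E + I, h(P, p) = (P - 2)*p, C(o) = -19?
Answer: -3562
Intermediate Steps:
h(P, p) = p*(-2 + P) (h(P, p) = (-2 + P)*p = p*(-2 + P))
b(I, E) = 4 - 2*I + 18*E*I (b(I, E) = 4 - 2*((-9*I)*E + I) = 4 - 2*(-9*E*I + I) = 4 - 2*(I - 9*E*I) = 4 + (-2*I + 18*E*I) = 4 - 2*I + 18*E*I)
b(h(-4, -1), -22) + (2*(21 - 1*(-10)))*C(5) = (4 - (-2)*(-2 - 4) + 18*(-22)*(-(-2 - 4))) + (2*(21 - 1*(-10)))*(-19) = (4 - (-2)*(-6) + 18*(-22)*(-1*(-6))) + (2*(21 + 10))*(-19) = (4 - 2*6 + 18*(-22)*6) + (2*31)*(-19) = (4 - 12 - 2376) + 62*(-19) = -2384 - 1178 = -3562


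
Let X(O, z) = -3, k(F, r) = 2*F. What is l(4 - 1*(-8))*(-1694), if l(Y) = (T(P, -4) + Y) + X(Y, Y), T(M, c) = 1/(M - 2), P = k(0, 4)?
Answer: -14399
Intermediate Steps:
P = 0 (P = 2*0 = 0)
T(M, c) = 1/(-2 + M)
l(Y) = -7/2 + Y (l(Y) = (1/(-2 + 0) + Y) - 3 = (1/(-2) + Y) - 3 = (-1/2 + Y) - 3 = -7/2 + Y)
l(4 - 1*(-8))*(-1694) = (-7/2 + (4 - 1*(-8)))*(-1694) = (-7/2 + (4 + 8))*(-1694) = (-7/2 + 12)*(-1694) = (17/2)*(-1694) = -14399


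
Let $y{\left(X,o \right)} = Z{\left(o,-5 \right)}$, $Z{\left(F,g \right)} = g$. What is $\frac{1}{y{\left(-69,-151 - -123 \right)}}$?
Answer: $- \frac{1}{5} \approx -0.2$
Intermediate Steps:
$y{\left(X,o \right)} = -5$
$\frac{1}{y{\left(-69,-151 - -123 \right)}} = \frac{1}{-5} = - \frac{1}{5}$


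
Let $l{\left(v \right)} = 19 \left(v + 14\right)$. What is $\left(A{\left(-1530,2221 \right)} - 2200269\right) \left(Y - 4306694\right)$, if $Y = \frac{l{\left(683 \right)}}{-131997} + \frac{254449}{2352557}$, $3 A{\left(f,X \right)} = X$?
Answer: $\frac{8824682951976185812770064}{931591398987} \approx 9.4727 \cdot 10^{12}$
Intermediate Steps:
$l{\left(v \right)} = 266 + 19 v$ ($l{\left(v \right)} = 19 \left(14 + v\right) = 266 + 19 v$)
$A{\left(f,X \right)} = \frac{X}{3}$
$Y = \frac{2431592302}{310530466329}$ ($Y = \frac{266 + 19 \cdot 683}{-131997} + \frac{254449}{2352557} = \left(266 + 12977\right) \left(- \frac{1}{131997}\right) + 254449 \cdot \frac{1}{2352557} = 13243 \left(- \frac{1}{131997}\right) + \frac{254449}{2352557} = - \frac{13243}{131997} + \frac{254449}{2352557} = \frac{2431592302}{310530466329} \approx 0.0078304$)
$\left(A{\left(-1530,2221 \right)} - 2200269\right) \left(Y - 4306694\right) = \left(\frac{1}{3} \cdot 2221 - 2200269\right) \left(\frac{2431592302}{310530466329} - 4306694\right) = \left(\frac{2221}{3} - 2200269\right) \left(- \frac{1337359693724714024}{310530466329}\right) = \left(- \frac{6598586}{3}\right) \left(- \frac{1337359693724714024}{310530466329}\right) = \frac{8824682951976185812770064}{931591398987}$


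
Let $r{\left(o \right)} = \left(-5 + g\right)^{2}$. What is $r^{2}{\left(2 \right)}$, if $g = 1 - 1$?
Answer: $625$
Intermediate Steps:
$g = 0$
$r{\left(o \right)} = 25$ ($r{\left(o \right)} = \left(-5 + 0\right)^{2} = \left(-5\right)^{2} = 25$)
$r^{2}{\left(2 \right)} = 25^{2} = 625$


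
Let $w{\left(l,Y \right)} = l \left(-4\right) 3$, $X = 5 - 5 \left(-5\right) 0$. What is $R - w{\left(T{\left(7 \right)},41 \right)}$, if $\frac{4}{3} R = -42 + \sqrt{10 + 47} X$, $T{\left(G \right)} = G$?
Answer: $\frac{105}{2} + \frac{15 \sqrt{57}}{4} \approx 80.812$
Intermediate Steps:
$X = 5$ ($X = 5 - \left(-25\right) 0 = 5 - 0 = 5 + 0 = 5$)
$w{\left(l,Y \right)} = - 12 l$ ($w{\left(l,Y \right)} = - 4 l 3 = - 12 l$)
$R = - \frac{63}{2} + \frac{15 \sqrt{57}}{4}$ ($R = \frac{3 \left(-42 + \sqrt{10 + 47} \cdot 5\right)}{4} = \frac{3 \left(-42 + \sqrt{57} \cdot 5\right)}{4} = \frac{3 \left(-42 + 5 \sqrt{57}\right)}{4} = - \frac{63}{2} + \frac{15 \sqrt{57}}{4} \approx -3.1881$)
$R - w{\left(T{\left(7 \right)},41 \right)} = \left(- \frac{63}{2} + \frac{15 \sqrt{57}}{4}\right) - \left(-12\right) 7 = \left(- \frac{63}{2} + \frac{15 \sqrt{57}}{4}\right) - -84 = \left(- \frac{63}{2} + \frac{15 \sqrt{57}}{4}\right) + 84 = \frac{105}{2} + \frac{15 \sqrt{57}}{4}$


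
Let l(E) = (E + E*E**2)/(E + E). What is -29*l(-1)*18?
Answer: -522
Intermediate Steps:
l(E) = (E + E**3)/(2*E) (l(E) = (E + E**3)/((2*E)) = (E + E**3)*(1/(2*E)) = (E + E**3)/(2*E))
-29*l(-1)*18 = -29*(1/2 + (1/2)*(-1)**2)*18 = -29*(1/2 + (1/2)*1)*18 = -29*(1/2 + 1/2)*18 = -29*1*18 = -29*18 = -522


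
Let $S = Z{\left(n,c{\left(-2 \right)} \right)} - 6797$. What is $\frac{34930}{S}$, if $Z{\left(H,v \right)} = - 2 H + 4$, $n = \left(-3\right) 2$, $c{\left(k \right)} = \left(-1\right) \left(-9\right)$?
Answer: $- \frac{34930}{6781} \approx -5.1512$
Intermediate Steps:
$c{\left(k \right)} = 9$
$n = -6$
$Z{\left(H,v \right)} = 4 - 2 H$
$S = -6781$ ($S = \left(4 - -12\right) - 6797 = \left(4 + 12\right) - 6797 = 16 - 6797 = -6781$)
$\frac{34930}{S} = \frac{34930}{-6781} = 34930 \left(- \frac{1}{6781}\right) = - \frac{34930}{6781}$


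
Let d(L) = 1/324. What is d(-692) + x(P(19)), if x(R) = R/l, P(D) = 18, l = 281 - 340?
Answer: -5773/19116 ≈ -0.30200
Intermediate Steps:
l = -59
d(L) = 1/324
x(R) = -R/59 (x(R) = R/(-59) = R*(-1/59) = -R/59)
d(-692) + x(P(19)) = 1/324 - 1/59*18 = 1/324 - 18/59 = -5773/19116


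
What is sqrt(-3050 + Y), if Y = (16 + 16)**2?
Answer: I*sqrt(2026) ≈ 45.011*I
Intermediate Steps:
Y = 1024 (Y = 32**2 = 1024)
sqrt(-3050 + Y) = sqrt(-3050 + 1024) = sqrt(-2026) = I*sqrt(2026)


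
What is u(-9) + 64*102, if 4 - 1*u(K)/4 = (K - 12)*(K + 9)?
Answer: 6544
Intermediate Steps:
u(K) = 16 - 4*(-12 + K)*(9 + K) (u(K) = 16 - 4*(K - 12)*(K + 9) = 16 - 4*(-12 + K)*(9 + K))
u(-9) + 64*102 = (448 - 4*(-9)**2 + 12*(-9)) + 64*102 = (448 - 4*81 - 108) + 6528 = (448 - 324 - 108) + 6528 = 16 + 6528 = 6544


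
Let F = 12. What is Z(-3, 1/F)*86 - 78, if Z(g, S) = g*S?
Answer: -199/2 ≈ -99.500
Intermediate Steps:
Z(g, S) = S*g
Z(-3, 1/F)*86 - 78 = ((1/12)*(-3))*86 - 78 = -¼*86 - 78 = -43/2 - 78 = -199/2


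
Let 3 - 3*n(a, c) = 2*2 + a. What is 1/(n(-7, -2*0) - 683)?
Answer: -1/681 ≈ -0.0014684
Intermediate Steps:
n(a, c) = -1/3 - a/3 (n(a, c) = 1 - (2*2 + a)/3 = 1 - (4 + a)/3 = 1 + (-4/3 - a/3) = -1/3 - a/3)
1/(n(-7, -2*0) - 683) = 1/((-1/3 - 1/3*(-7)) - 683) = 1/((-1/3 + 7/3) - 683) = 1/(2 - 683) = 1/(-681) = -1/681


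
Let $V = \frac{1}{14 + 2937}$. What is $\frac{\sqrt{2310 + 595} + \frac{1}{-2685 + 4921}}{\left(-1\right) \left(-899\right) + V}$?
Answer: $\frac{227}{456307400} + \frac{2951 \sqrt{2905}}{2652950} \approx 0.059954$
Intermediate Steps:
$V = \frac{1}{2951} \approx 0.00033887$
$\frac{\sqrt{2310 + 595} + \frac{1}{-2685 + 4921}}{\left(-1\right) \left(-899\right) + V} = \frac{\sqrt{2310 + 595} + \frac{1}{-2685 + 4921}}{\left(-1\right) \left(-899\right) + \frac{1}{2951}} = \frac{\sqrt{2905} + \frac{1}{2236}}{899 + \frac{1}{2951}} = \frac{\sqrt{2905} + \frac{1}{2236}}{\frac{2652950}{2951}} = \left(\frac{1}{2236} + \sqrt{2905}\right) \frac{2951}{2652950} = \frac{227}{456307400} + \frac{2951 \sqrt{2905}}{2652950}$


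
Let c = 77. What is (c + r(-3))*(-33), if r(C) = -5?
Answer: -2376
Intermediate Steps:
(c + r(-3))*(-33) = (77 - 5)*(-33) = 72*(-33) = -2376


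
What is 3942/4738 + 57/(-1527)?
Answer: 958228/1205821 ≈ 0.79467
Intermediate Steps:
3942/4738 + 57/(-1527) = 3942*(1/4738) + 57*(-1/1527) = 1971/2369 - 19/509 = 958228/1205821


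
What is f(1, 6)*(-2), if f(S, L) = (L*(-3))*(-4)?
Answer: -144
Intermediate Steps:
f(S, L) = 12*L (f(S, L) = -3*L*(-4) = 12*L)
f(1, 6)*(-2) = (12*6)*(-2) = 72*(-2) = -144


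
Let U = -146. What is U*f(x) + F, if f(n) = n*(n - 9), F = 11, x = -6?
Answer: -13129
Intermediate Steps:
f(n) = n*(-9 + n)
U*f(x) + F = -(-876)*(-9 - 6) + 11 = -(-876)*(-15) + 11 = -146*90 + 11 = -13140 + 11 = -13129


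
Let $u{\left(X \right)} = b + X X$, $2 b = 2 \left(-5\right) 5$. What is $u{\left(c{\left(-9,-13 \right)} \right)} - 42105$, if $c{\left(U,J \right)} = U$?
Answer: $-42049$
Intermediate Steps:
$b = -25$ ($b = \frac{2 \left(-5\right) 5}{2} = \frac{\left(-10\right) 5}{2} = \frac{1}{2} \left(-50\right) = -25$)
$u{\left(X \right)} = -25 + X^{2}$ ($u{\left(X \right)} = -25 + X X = -25 + X^{2}$)
$u{\left(c{\left(-9,-13 \right)} \right)} - 42105 = \left(-25 + \left(-9\right)^{2}\right) - 42105 = \left(-25 + 81\right) - 42105 = 56 - 42105 = -42049$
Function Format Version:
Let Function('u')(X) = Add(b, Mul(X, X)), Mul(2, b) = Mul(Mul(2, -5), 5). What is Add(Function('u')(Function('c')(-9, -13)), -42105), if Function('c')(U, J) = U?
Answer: -42049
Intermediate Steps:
b = -25 (b = Mul(Rational(1, 2), Mul(Mul(2, -5), 5)) = Mul(Rational(1, 2), Mul(-10, 5)) = Mul(Rational(1, 2), -50) = -25)
Function('u')(X) = Add(-25, Pow(X, 2)) (Function('u')(X) = Add(-25, Mul(X, X)) = Add(-25, Pow(X, 2)))
Add(Function('u')(Function('c')(-9, -13)), -42105) = Add(Add(-25, Pow(-9, 2)), -42105) = Add(Add(-25, 81), -42105) = Add(56, -42105) = -42049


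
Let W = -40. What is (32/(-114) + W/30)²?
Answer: 8464/3249 ≈ 2.6051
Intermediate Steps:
(32/(-114) + W/30)² = (32/(-114) - 40/30)² = (32*(-1/114) - 40*1/30)² = (-16/57 - 4/3)² = (-92/57)² = 8464/3249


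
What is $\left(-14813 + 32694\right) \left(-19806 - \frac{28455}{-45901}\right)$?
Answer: $- \frac{16255380194631}{45901} \approx -3.5414 \cdot 10^{8}$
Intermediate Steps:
$\left(-14813 + 32694\right) \left(-19806 - \frac{28455}{-45901}\right) = 17881 \left(-19806 - - \frac{28455}{45901}\right) = 17881 \left(-19806 + \frac{28455}{45901}\right) = 17881 \left(- \frac{909086751}{45901}\right) = - \frac{16255380194631}{45901}$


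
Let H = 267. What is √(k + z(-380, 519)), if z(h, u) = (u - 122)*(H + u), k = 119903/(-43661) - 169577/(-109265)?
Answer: 2*√1056168432793608584970/116356565 ≈ 558.61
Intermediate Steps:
k = -5697299898/4770619165 (k = 119903*(-1/43661) - 169577*(-1/109265) = -119903/43661 + 169577/109265 = -5697299898/4770619165 ≈ -1.1942)
z(h, u) = (-122 + u)*(267 + u) (z(h, u) = (u - 122)*(267 + u) = (-122 + u)*(267 + u))
√(k + z(-380, 519)) = √(-5697299898/4770619165 + (-32574 + 519² + 145*519)) = √(-5697299898/4770619165 + (-32574 + 269361 + 75255)) = √(-5697299898/4770619165 + 312042) = √(1488627848185032/4770619165) = 2*√1056168432793608584970/116356565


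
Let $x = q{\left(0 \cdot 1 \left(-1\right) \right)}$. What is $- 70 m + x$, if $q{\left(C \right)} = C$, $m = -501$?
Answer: $35070$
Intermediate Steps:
$x = 0$ ($x = 0 \cdot 1 \left(-1\right) = 0 \left(-1\right) = 0$)
$- 70 m + x = \left(-70\right) \left(-501\right) + 0 = 35070 + 0 = 35070$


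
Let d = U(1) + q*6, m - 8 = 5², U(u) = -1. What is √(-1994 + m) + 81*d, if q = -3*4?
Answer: -5913 + I*√1961 ≈ -5913.0 + 44.283*I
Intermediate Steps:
m = 33 (m = 8 + 5² = 8 + 25 = 33)
q = -12
d = -73 (d = -1 - 12*6 = -1 - 72 = -73)
√(-1994 + m) + 81*d = √(-1994 + 33) + 81*(-73) = √(-1961) - 5913 = I*√1961 - 5913 = -5913 + I*√1961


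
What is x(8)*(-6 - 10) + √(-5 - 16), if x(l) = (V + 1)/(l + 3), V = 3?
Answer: -64/11 + I*√21 ≈ -5.8182 + 4.5826*I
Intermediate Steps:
x(l) = 4/(3 + l) (x(l) = (3 + 1)/(l + 3) = 4/(3 + l))
x(8)*(-6 - 10) + √(-5 - 16) = (4/(3 + 8))*(-6 - 10) + √(-5 - 16) = (4/11)*(-16) + √(-21) = (4*(1/11))*(-16) + I*√21 = (4/11)*(-16) + I*√21 = -64/11 + I*√21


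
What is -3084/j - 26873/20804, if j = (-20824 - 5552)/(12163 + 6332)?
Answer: 7059058429/3266228 ≈ 2161.2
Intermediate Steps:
j = -8792/6165 (j = -26376/18495 = -26376*1/18495 = -8792/6165 ≈ -1.4261)
-3084/j - 26873/20804 = -3084/(-8792/6165) - 26873/20804 = -3084*(-6165/8792) - 26873*1/20804 = 4753215/2198 - 3839/2972 = 7059058429/3266228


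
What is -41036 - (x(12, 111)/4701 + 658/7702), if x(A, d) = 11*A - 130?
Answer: -742898873167/18103551 ≈ -41036.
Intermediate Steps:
x(A, d) = -130 + 11*A
-41036 - (x(12, 111)/4701 + 658/7702) = -41036 - ((-130 + 11*12)/4701 + 658/7702) = -41036 - ((-130 + 132)*(1/4701) + 658*(1/7702)) = -41036 - (2*(1/4701) + 329/3851) = -41036 - (2/4701 + 329/3851) = -41036 - 1*1554331/18103551 = -41036 - 1554331/18103551 = -742898873167/18103551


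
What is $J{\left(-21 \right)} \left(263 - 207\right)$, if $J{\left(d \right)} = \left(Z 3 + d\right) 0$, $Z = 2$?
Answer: $0$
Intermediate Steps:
$J{\left(d \right)} = 0$ ($J{\left(d \right)} = \left(2 \cdot 3 + d\right) 0 = \left(6 + d\right) 0 = 0$)
$J{\left(-21 \right)} \left(263 - 207\right) = 0 \left(263 - 207\right) = 0 \cdot 56 = 0$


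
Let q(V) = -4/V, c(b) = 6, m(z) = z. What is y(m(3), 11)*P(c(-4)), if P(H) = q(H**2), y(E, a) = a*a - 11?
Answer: -110/9 ≈ -12.222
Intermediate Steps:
y(E, a) = -11 + a**2 (y(E, a) = a**2 - 11 = -11 + a**2)
P(H) = -4/H**2
y(m(3), 11)*P(c(-4)) = (-11 + 11**2)*(-4/6**2) = (-11 + 121)*(-4*1/36) = 110*(-1/9) = -110/9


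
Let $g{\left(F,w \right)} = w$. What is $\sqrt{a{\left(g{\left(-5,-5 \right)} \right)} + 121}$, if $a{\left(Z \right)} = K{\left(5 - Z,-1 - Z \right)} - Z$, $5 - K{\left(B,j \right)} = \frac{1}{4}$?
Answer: $\frac{\sqrt{523}}{2} \approx 11.435$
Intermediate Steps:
$K{\left(B,j \right)} = \frac{19}{4}$ ($K{\left(B,j \right)} = 5 - \frac{1}{4} = \frac{19}{4}$)
$a{\left(Z \right)} = \frac{19}{4} - Z$
$\sqrt{a{\left(g{\left(-5,-5 \right)} \right)} + 121} = \sqrt{\left(\frac{19}{4} - -5\right) + 121} = \sqrt{\left(\frac{19}{4} + 5\right) + 121} = \sqrt{\frac{39}{4} + 121} = \sqrt{\frac{523}{4}} = \frac{\sqrt{523}}{2}$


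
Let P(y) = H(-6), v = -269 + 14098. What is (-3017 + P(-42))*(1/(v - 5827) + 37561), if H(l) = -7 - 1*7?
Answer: -911006825813/8002 ≈ -1.1385e+8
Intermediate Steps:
H(l) = -14 (H(l) = -7 - 7 = -14)
v = 13829
P(y) = -14
(-3017 + P(-42))*(1/(v - 5827) + 37561) = (-3017 - 14)*(1/(13829 - 5827) + 37561) = -3031*(1/8002 + 37561) = -3031*300563123/8002 = -911006825813/8002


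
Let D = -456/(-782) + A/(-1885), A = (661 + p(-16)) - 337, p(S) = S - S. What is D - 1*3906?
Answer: -2878555614/737035 ≈ -3905.6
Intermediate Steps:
p(S) = 0
A = 324 (A = (661 + 0) - 337 = 661 - 337 = 324)
D = 303096/737035 (D = -456/(-782) + 324/(-1885) = -456*(-1/782) + 324*(-1/1885) = 228/391 - 324/1885 = 303096/737035 ≈ 0.41124)
D - 1*3906 = 303096/737035 - 1*3906 = 303096/737035 - 3906 = -2878555614/737035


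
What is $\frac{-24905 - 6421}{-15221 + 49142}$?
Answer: $- \frac{10442}{11307} \approx -0.9235$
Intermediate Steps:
$\frac{-24905 - 6421}{-15221 + 49142} = - \frac{31326}{33921} = \left(-31326\right) \frac{1}{33921} = - \frac{10442}{11307}$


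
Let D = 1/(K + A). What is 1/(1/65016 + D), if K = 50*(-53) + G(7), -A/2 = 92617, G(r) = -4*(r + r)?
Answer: 3054776760/30731 ≈ 99404.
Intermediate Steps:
G(r) = -8*r
A = -185234 (A = -2*92617 = -185234)
K = -2706 (K = 50*(-53) - 8*7 = -2650 - 56 = -2706)
D = -1/187940 (D = 1/(-2706 - 185234) = 1/(-187940) = -1/187940 ≈ -5.3208e-6)
1/(1/65016 + D) = 1/(1/65016 - 1/187940) = 1/(30731/3054776760) = 3054776760/30731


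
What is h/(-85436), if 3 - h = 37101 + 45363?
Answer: 82461/85436 ≈ 0.96518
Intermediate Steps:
h = -82461 (h = 3 - (37101 + 45363) = 3 - 1*82464 = 3 - 82464 = -82461)
h/(-85436) = -82461/(-85436) = -82461*(-1/85436) = 82461/85436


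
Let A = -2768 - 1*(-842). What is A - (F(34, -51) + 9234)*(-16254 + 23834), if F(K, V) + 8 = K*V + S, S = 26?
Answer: -56988366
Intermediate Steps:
F(K, V) = 18 + K*V (F(K, V) = -8 + (K*V + 26) = -8 + (26 + K*V) = 18 + K*V)
A = -1926 (A = -2768 + 842 = -1926)
A - (F(34, -51) + 9234)*(-16254 + 23834) = -1926 - ((18 + 34*(-51)) + 9234)*(-16254 + 23834) = -1926 - ((18 - 1734) + 9234)*7580 = -1926 - (-1716 + 9234)*7580 = -1926 - 7518*7580 = -1926 - 1*56986440 = -1926 - 56986440 = -56988366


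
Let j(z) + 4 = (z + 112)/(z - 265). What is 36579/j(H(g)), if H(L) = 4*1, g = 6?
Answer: -329211/40 ≈ -8230.3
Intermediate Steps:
H(L) = 4
j(z) = -4 + (112 + z)/(-265 + z) (j(z) = -4 + (z + 112)/(z - 265) = -4 + (112 + z)/(-265 + z))
36579/j(H(g)) = 36579/(((1172 - 3*4)/(-265 + 4))) = 36579/(((1172 - 12)/(-261))) = 36579/((-1/261*1160)) = 36579/(-40/9) = 36579*(-9/40) = -329211/40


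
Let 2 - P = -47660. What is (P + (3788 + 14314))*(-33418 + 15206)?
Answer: -1197693968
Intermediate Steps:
P = 47662 (P = 2 - 1*(-47660) = 2 + 47660 = 47662)
(P + (3788 + 14314))*(-33418 + 15206) = (47662 + (3788 + 14314))*(-33418 + 15206) = (47662 + 18102)*(-18212) = 65764*(-18212) = -1197693968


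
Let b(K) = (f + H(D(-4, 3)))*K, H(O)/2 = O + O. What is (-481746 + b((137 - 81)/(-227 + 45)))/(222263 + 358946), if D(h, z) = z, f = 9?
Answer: -6262782/7555717 ≈ -0.82888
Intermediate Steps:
H(O) = 4*O (H(O) = 2*(O + O) = 2*(2*O) = 4*O)
b(K) = 21*K (b(K) = (9 + 4*3)*K = (9 + 12)*K = 21*K)
(-481746 + b((137 - 81)/(-227 + 45)))/(222263 + 358946) = (-481746 + 21*((137 - 81)/(-227 + 45)))/(222263 + 358946) = (-481746 + 21*(56/(-182)))/581209 = (-481746 + 21*(56*(-1/182)))*(1/581209) = (-481746 + 21*(-4/13))*(1/581209) = (-481746 - 84/13)*(1/581209) = -6262782/13*1/581209 = -6262782/7555717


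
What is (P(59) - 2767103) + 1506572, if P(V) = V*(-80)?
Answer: -1265251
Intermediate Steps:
P(V) = -80*V
(P(59) - 2767103) + 1506572 = (-80*59 - 2767103) + 1506572 = (-4720 - 2767103) + 1506572 = -2771823 + 1506572 = -1265251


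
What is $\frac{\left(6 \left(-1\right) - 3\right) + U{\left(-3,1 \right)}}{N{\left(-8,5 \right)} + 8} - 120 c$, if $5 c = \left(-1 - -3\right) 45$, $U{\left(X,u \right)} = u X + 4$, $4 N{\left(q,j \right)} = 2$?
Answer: $- \frac{36736}{17} \approx -2160.9$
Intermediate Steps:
$N{\left(q,j \right)} = \frac{1}{2}$ ($N{\left(q,j \right)} = \frac{1}{4} \cdot 2 = \frac{1}{2}$)
$U{\left(X,u \right)} = 4 + X u$ ($U{\left(X,u \right)} = X u + 4 = 4 + X u$)
$c = 18$ ($c = \frac{\left(-1 - -3\right) 45}{5} = \frac{\left(-1 + 3\right) 45}{5} = \frac{2 \cdot 45}{5} = \frac{1}{5} \cdot 90 = 18$)
$\frac{\left(6 \left(-1\right) - 3\right) + U{\left(-3,1 \right)}}{N{\left(-8,5 \right)} + 8} - 120 c = \frac{\left(6 \left(-1\right) - 3\right) + \left(4 - 3\right)}{\frac{1}{2} + 8} - 2160 = \frac{\left(-6 - 3\right) + \left(4 - 3\right)}{\frac{17}{2}} - 2160 = \left(-9 + 1\right) \frac{2}{17} - 2160 = \left(-8\right) \frac{2}{17} - 2160 = - \frac{16}{17} - 2160 = - \frac{36736}{17}$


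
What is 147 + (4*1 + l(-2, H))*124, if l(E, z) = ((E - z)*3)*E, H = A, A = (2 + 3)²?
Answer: 20731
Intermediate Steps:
A = 25 (A = 5² = 25)
H = 25
l(E, z) = E*(-3*z + 3*E) (l(E, z) = (-3*z + 3*E)*E = E*(-3*z + 3*E))
147 + (4*1 + l(-2, H))*124 = 147 + (4*1 + 3*(-2)*(-2 - 1*25))*124 = 147 + (4 + 3*(-2)*(-2 - 25))*124 = 147 + (4 + 3*(-2)*(-27))*124 = 147 + (4 + 162)*124 = 147 + 166*124 = 147 + 20584 = 20731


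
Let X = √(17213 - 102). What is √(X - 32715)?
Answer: √(-32715 + √17111) ≈ 180.51*I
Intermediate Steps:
X = √17111 ≈ 130.81
√(X - 32715) = √(√17111 - 32715) = √(-32715 + √17111)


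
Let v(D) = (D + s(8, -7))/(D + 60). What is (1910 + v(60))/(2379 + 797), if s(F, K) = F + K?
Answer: 229261/381120 ≈ 0.60155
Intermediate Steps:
v(D) = (1 + D)/(60 + D) (v(D) = (D + (8 - 7))/(D + 60) = (D + 1)/(60 + D) = (1 + D)/(60 + D))
(1910 + v(60))/(2379 + 797) = (1910 + (1 + 60)/(60 + 60))/(2379 + 797) = (1910 + 61/120)/3176 = (1910 + (1/120)*61)*(1/3176) = (1910 + 61/120)*(1/3176) = (229261/120)*(1/3176) = 229261/381120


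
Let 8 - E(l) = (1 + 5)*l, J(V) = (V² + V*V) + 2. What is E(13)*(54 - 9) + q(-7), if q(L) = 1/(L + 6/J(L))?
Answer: -1093100/347 ≈ -3150.1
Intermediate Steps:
J(V) = 2 + 2*V² (J(V) = (V² + V²) + 2 = 2*V² + 2 = 2 + 2*V²)
E(l) = 8 - 6*l (E(l) = 8 - (1 + 5)*l = 8 - 6*l)
q(L) = 1/(L + 6/(2 + 2*L²))
E(13)*(54 - 9) + q(-7) = (8 - 6*13)*(54 - 9) + (1 + (-7)²)/(3 - 7 + (-7)³) = (8 - 78)*45 + (1 + 49)/(3 - 7 - 343) = -70*45 + 50/(-347) = -3150 - 1/347*50 = -3150 - 50/347 = -1093100/347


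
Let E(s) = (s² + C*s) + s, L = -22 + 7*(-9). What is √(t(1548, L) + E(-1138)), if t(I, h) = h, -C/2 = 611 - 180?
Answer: 3*√252753 ≈ 1508.2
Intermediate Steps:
C = -862 (C = -2*(611 - 180) = -2*431 = -862)
L = -85 (L = -22 - 63 = -85)
E(s) = s² - 861*s (E(s) = (s² - 862*s) + s = s² - 861*s)
√(t(1548, L) + E(-1138)) = √(-85 - 1138*(-861 - 1138)) = √(-85 - 1138*(-1999)) = √(-85 + 2274862) = √2274777 = 3*√252753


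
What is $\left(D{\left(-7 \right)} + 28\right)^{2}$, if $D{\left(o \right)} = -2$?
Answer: $676$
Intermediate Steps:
$\left(D{\left(-7 \right)} + 28\right)^{2} = \left(-2 + 28\right)^{2} = 26^{2} = 676$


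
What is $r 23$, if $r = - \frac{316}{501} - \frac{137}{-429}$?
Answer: $- \frac{513107}{71643} \approx -7.162$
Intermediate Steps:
$r = - \frac{22309}{71643}$ ($r = \left(-316\right) \frac{1}{501} - - \frac{137}{429} = - \frac{316}{501} + \frac{137}{429} = - \frac{22309}{71643} \approx -0.31139$)
$r 23 = \left(- \frac{22309}{71643}\right) 23 = - \frac{513107}{71643}$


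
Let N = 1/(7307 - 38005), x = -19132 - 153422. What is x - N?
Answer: -5297062691/30698 ≈ -1.7255e+5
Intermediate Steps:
x = -172554
N = -1/30698 (N = 1/(-30698) = -1/30698 ≈ -3.2575e-5)
x - N = -172554 - 1*(-1/30698) = -172554 + 1/30698 = -5297062691/30698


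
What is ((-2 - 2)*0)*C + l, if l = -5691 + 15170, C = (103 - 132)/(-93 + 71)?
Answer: 9479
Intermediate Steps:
C = 29/22 (C = -29/(-22) = -29*(-1/22) = 29/22 ≈ 1.3182)
l = 9479
((-2 - 2)*0)*C + l = ((-2 - 2)*0)*(29/22) + 9479 = -4*0*(29/22) + 9479 = 0*(29/22) + 9479 = 0 + 9479 = 9479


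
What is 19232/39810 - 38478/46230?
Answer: -10711897/30673605 ≈ -0.34922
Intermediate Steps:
19232/39810 - 38478/46230 = 19232*(1/39810) - 38478*1/46230 = 9616/19905 - 6413/7705 = -10711897/30673605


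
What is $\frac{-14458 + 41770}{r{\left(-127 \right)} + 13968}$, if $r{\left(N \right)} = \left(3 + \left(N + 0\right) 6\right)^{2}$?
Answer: $\frac{9104}{196683} \approx 0.046288$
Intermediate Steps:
$r{\left(N \right)} = \left(3 + 6 N\right)^{2}$ ($r{\left(N \right)} = \left(3 + N 6\right)^{2} = \left(3 + 6 N\right)^{2}$)
$\frac{-14458 + 41770}{r{\left(-127 \right)} + 13968} = \frac{-14458 + 41770}{9 \left(1 + 2 \left(-127\right)\right)^{2} + 13968} = \frac{27312}{9 \left(1 - 254\right)^{2} + 13968} = \frac{27312}{9 \left(-253\right)^{2} + 13968} = \frac{27312}{9 \cdot 64009 + 13968} = \frac{27312}{576081 + 13968} = \frac{27312}{590049} = 27312 \cdot \frac{1}{590049} = \frac{9104}{196683}$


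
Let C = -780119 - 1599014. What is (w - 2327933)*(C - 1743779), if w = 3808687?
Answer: -6105018435648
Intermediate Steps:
C = -2379133
(w - 2327933)*(C - 1743779) = (3808687 - 2327933)*(-2379133 - 1743779) = 1480754*(-4122912) = -6105018435648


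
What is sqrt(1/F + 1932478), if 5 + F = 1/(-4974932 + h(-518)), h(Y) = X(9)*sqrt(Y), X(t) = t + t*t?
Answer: sqrt(6)*sqrt((8011621694171 - 144935835*I*sqrt(518))/(24874661 - 450*I*sqrt(518))) ≈ 1390.1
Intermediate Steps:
X(t) = t + t**2
h(Y) = 90*sqrt(Y) (h(Y) = (9*(1 + 9))*sqrt(Y) = (9*10)*sqrt(Y) = 90*sqrt(Y))
F = -5 + 1/(-4974932 + 90*I*sqrt(518)) (F = -5 + 1/(-4974932 + 90*sqrt(-518)) = -5 + 1/(-4974932 + 90*(I*sqrt(518))) = -5 + 1/(-4974932 + 90*I*sqrt(518)) ≈ -5.0 - 8.2762e-11*I)
sqrt(1/F + 1932478) = sqrt(1/(-30937441994263/6187488150106 - 45*I*sqrt(518)/12374976300212) + 1932478) = sqrt(1932478 + 1/(-30937441994263/6187488150106 - 45*I*sqrt(518)/12374976300212))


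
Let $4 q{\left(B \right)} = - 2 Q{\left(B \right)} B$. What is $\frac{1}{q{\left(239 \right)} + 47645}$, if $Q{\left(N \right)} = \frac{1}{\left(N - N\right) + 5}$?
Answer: $\frac{10}{476211} \approx 2.0999 \cdot 10^{-5}$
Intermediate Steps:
$Q{\left(N \right)} = \frac{1}{5}$ ($Q{\left(N \right)} = \frac{1}{0 + 5} = \frac{1}{5}$)
$q{\left(B \right)} = - \frac{B}{10}$ ($q{\left(B \right)} = \frac{\left(-2\right) \frac{1}{5} B}{4} = \frac{\left(- \frac{2}{5}\right) B}{4} = - \frac{B}{10}$)
$\frac{1}{q{\left(239 \right)} + 47645} = \frac{1}{\left(- \frac{1}{10}\right) 239 + 47645} = \frac{1}{- \frac{239}{10} + 47645} = \frac{1}{\frac{476211}{10}} = \frac{10}{476211}$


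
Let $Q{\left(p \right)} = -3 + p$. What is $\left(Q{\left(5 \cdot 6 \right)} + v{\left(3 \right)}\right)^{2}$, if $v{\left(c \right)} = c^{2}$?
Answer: $1296$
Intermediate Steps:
$\left(Q{\left(5 \cdot 6 \right)} + v{\left(3 \right)}\right)^{2} = \left(\left(-3 + 5 \cdot 6\right) + 3^{2}\right)^{2} = \left(\left(-3 + 30\right) + 9\right)^{2} = \left(27 + 9\right)^{2} = 36^{2} = 1296$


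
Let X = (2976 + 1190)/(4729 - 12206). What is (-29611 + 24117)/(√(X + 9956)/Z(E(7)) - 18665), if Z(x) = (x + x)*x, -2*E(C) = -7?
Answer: 1840925400626270/6254253907328941 + 538412*√556564297542/6254253907328941 ≈ 0.29441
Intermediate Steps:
E(C) = 7/2 (E(C) = -½*(-7) = 7/2)
X = -4166/7477 (X = 4166/(-7477) = 4166*(-1/7477) = -4166/7477 ≈ -0.55718)
Z(x) = 2*x² (Z(x) = (2*x)*x = 2*x²)
(-29611 + 24117)/(√(X + 9956)/Z(E(7)) - 18665) = (-29611 + 24117)/(√(-4166/7477 + 9956)/((2*(7/2)²)) - 18665) = -5494/(√(74436846/7477)/((2*(49/4))) - 18665) = -5494/((√556564297542/7477)/(49/2) - 18665) = -5494/((√556564297542/7477)*(2/49) - 18665) = -5494/(2*√556564297542/366373 - 18665) = -5494/(-18665 + 2*√556564297542/366373)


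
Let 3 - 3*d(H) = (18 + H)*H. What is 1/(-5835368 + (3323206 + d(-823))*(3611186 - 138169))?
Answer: 3/32323719852698 ≈ 9.2811e-14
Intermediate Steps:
d(H) = 1 - H*(18 + H)/3 (d(H) = 1 - (18 + H)*H/3 = 1 - H*(18 + H)/3)
1/(-5835368 + (3323206 + d(-823))*(3611186 - 138169)) = 1/(-5835368 + (3323206 + (1 - 6*(-823) - ⅓*(-823)²))*(3611186 - 138169)) = 1/(-5835368 + (3323206 + (1 + 4938 - ⅓*677329))*3473017) = 1/(-5835368 + (3323206 + (1 + 4938 - 677329/3))*3473017) = 1/(-5835368 + (3323206 - 662512/3)*3473017) = 1/(-5835368 + (9307106/3)*3473017) = 1/(-5835368 + 32323737358802/3) = 1/(32323719852698/3) = 3/32323719852698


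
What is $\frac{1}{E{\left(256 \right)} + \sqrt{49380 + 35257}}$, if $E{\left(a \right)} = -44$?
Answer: $\frac{44}{82701} + \frac{\sqrt{84637}}{82701} \approx 0.0040498$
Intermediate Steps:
$\frac{1}{E{\left(256 \right)} + \sqrt{49380 + 35257}} = \frac{1}{-44 + \sqrt{49380 + 35257}} = \frac{1}{-44 + \sqrt{84637}}$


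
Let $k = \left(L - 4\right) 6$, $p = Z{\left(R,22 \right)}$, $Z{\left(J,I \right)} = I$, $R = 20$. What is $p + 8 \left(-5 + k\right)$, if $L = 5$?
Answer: $30$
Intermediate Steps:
$p = 22$
$k = 6$ ($k = \left(5 - 4\right) 6 = 1 \cdot 6 = 6$)
$p + 8 \left(-5 + k\right) = 22 + 8 \left(-5 + 6\right) = 22 + 8 \cdot 1 = 22 + 8 = 30$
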